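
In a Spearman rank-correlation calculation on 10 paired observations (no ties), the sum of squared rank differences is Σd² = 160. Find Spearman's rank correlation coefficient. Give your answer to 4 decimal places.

ρ = 1 − 6Σd² / [n(n²−1)] = 1 − 6×160 / (10×99)
  = 1 − 960/990 = 1 − 0.96970 ≈ 0.0303

0.0303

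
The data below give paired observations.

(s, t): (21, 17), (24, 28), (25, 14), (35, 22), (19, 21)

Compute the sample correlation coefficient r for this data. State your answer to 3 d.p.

0.140

n = 5, Σs = 124, Σt = 102, Σs² = 3228, Σt² = 2194, Σst = 2548
nΣst − ΣsΣt = 12740 − 12648 = 92
nΣs² − (Σs)² = 16140 − 15376 = 764; nΣt² − (Σt)² = 10970 − 10404 = 566
r = 92 / √(764 × 566) = 92 / 657.5895 ≈ 0.140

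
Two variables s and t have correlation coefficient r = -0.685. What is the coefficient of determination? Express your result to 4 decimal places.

0.4692

r² = (-0.685)² = 0.4692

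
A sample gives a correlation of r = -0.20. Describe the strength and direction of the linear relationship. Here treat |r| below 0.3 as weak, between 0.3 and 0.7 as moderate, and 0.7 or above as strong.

r = -0.20 < 0 so the relationship is negative.
|r| = 0.20, which falls in the weak range.

weak negative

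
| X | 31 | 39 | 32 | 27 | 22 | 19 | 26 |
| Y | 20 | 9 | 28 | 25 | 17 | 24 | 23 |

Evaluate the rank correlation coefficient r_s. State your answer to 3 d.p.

-0.107

Rank X: 5, 7, 6, 4, 2, 1, 3
Rank Y: 3, 1, 7, 6, 2, 5, 4
d = rank(X) − rank(Y): 2, 6, -1, -2, 0, -4, -1; Σd² = 62
ρ = 1 − 6Σd² / [n(n²−1)] = 1 − 6×62 / (7×48) = 1 − 372/336 ≈ -0.107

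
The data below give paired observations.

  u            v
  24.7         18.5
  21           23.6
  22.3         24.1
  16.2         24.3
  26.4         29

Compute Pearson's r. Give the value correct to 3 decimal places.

0.101

n = 5, Σu = 110.6, Σv = 119.5, Σu² = 2507.78, Σv² = 2911.51, Σuv = 2649.24
nΣuv − ΣuΣv = 13246.2 − 13216.7 = 29.5
nΣu² − (Σu)² = 12538.9 − 12232.36 = 306.54; nΣv² − (Σv)² = 14557.55 − 14280.25 = 277.3
r = 29.5 / √(306.54 × 277.3) = 29.5 / 291.5537 ≈ 0.101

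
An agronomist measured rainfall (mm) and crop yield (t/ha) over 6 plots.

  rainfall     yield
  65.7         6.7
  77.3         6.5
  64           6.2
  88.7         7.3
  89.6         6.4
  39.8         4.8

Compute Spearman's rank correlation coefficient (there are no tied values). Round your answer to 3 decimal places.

Rank rainfall: 3, 4, 2, 5, 6, 1
Rank yield: 5, 4, 2, 6, 3, 1
d = rank(rainfall) − rank(yield): -2, 0, 0, -1, 3, 0; Σd² = 14
ρ = 1 − 6Σd² / [n(n²−1)] = 1 − 6×14 / (6×35) = 1 − 84/210 ≈ 0.600

0.600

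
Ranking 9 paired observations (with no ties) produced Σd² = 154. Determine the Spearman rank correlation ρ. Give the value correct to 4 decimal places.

ρ = 1 − 6Σd² / [n(n²−1)] = 1 − 6×154 / (9×80)
  = 1 − 924/720 = 1 − 1.28333 ≈ -0.2833

-0.2833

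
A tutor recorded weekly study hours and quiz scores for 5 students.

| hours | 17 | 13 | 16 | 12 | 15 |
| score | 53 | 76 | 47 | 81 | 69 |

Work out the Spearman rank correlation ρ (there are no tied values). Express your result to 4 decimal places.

Rank hours: 5, 2, 4, 1, 3
Rank score: 2, 4, 1, 5, 3
d = rank(hours) − rank(score): 3, -2, 3, -4, 0; Σd² = 38
ρ = 1 − 6Σd² / [n(n²−1)] = 1 − 6×38 / (5×24) = 1 − 228/120 ≈ -0.9000

-0.9000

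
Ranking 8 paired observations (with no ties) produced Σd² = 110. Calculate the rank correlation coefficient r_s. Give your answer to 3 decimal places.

ρ = 1 − 6Σd² / [n(n²−1)] = 1 − 6×110 / (8×63)
  = 1 − 660/504 = 1 − 1.3095 ≈ -0.310

-0.310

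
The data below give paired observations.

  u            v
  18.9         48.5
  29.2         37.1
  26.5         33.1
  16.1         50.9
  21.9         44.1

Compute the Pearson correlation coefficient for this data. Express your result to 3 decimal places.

-0.930

n = 5, Σu = 112.6, Σv = 213.7, Σu² = 2650.92, Σv² = 9359.89, Σuv = 4662.4
nΣuv − ΣuΣv = 23312 − 24062.62 = -750.62
nΣu² − (Σu)² = 13254.6 − 12678.76 = 575.84; nΣv² − (Σv)² = 46799.45 − 45667.69 = 1131.76
r = -750.62 / √(575.84 × 1131.76) = -750.62 / 807.2872 ≈ -0.930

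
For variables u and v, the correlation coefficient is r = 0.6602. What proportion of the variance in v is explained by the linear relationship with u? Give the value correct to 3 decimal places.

0.436

r² = (0.6602)² = 0.436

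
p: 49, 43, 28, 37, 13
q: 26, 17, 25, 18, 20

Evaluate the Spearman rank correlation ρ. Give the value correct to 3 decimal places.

Rank p: 5, 4, 2, 3, 1
Rank q: 5, 1, 4, 2, 3
d = rank(p) − rank(q): 0, 3, -2, 1, -2; Σd² = 18
ρ = 1 − 6Σd² / [n(n²−1)] = 1 − 6×18 / (5×24) = 1 − 108/120 ≈ 0.100

0.100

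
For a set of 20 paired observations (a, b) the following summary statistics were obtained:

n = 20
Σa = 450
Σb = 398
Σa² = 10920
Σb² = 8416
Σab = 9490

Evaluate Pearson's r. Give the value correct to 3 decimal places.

r = (nΣab − ΣaΣb) / √[(nΣa² − (Σa)²)(nΣb² − (Σb)²)]
Numerator: 20×9490 − 450×398 = 10700
Denominator: √[(218400 − 202500)(168320 − 158404)] = √[15900 × 9916] = 12556.4485
r = 10700 / 12556.4485 ≈ 0.852

0.852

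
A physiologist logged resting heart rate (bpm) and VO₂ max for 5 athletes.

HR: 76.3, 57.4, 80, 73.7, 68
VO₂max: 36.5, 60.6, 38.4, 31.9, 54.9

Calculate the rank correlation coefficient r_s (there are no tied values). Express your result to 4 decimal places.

Rank HR: 4, 1, 5, 3, 2
Rank VO₂max: 2, 5, 3, 1, 4
d = rank(HR) − rank(VO₂max): 2, -4, 2, 2, -2; Σd² = 32
ρ = 1 − 6Σd² / [n(n²−1)] = 1 − 6×32 / (5×24) = 1 − 192/120 ≈ -0.6000

-0.6000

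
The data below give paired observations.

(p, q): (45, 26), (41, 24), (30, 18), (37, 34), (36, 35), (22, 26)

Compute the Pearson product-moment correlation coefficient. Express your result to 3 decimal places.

n = 6, Σp = 211, Σq = 163, Σp² = 7755, Σq² = 4633, Σpq = 5784
nΣpq − ΣpΣq = 34704 − 34393 = 311
nΣp² − (Σp)² = 46530 − 44521 = 2009; nΣq² − (Σq)² = 27798 − 26569 = 1229
r = 311 / √(2009 × 1229) = 311 / 1571.3246 ≈ 0.198

0.198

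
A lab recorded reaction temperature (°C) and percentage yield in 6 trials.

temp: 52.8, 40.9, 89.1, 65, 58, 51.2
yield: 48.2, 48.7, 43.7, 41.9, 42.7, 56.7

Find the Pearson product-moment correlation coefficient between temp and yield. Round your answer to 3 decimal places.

n = 6, Σx = 357, Σy = 281.9, Σx² = 22609.9, Σy² = 13398.41, Σxy = 16533.6
nΣxy − ΣxΣy = 99201.6 − 100638.3 = -1436.7
nΣx² − (Σx)² = 135659.4 − 127449 = 8210.4; nΣy² − (Σy)² = 80390.46 − 79467.61 = 922.85
r = -1436.7 / √(8210.4 × 922.85) = -1436.7 / 2752.6292 ≈ -0.522

-0.522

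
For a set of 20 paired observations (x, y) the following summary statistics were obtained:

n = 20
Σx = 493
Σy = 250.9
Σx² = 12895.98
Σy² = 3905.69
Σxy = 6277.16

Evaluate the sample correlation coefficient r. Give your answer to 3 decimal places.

r = (nΣxy − ΣxΣy) / √[(nΣx² − (Σx)²)(nΣy² − (Σy)²)]
Numerator: 20×6277.16 − 493×250.9 = 1849.5
Denominator: √[(257919.6 − 243049)(78113.8 − 62950.81)] = √[14870.6 × 15162.99] = 15016.0833
r = 1849.5 / 15016.0833 ≈ 0.123

0.123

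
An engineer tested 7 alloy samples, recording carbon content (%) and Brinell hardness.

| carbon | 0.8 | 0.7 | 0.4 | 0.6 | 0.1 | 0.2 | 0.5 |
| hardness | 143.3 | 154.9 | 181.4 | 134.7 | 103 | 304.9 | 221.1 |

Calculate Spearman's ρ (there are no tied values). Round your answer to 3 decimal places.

-0.107

Rank carbon: 7, 6, 3, 5, 1, 2, 4
Rank hardness: 3, 4, 5, 2, 1, 7, 6
d = rank(carbon) − rank(hardness): 4, 2, -2, 3, 0, -5, -2; Σd² = 62
ρ = 1 − 6Σd² / [n(n²−1)] = 1 − 6×62 / (7×48) = 1 − 372/336 ≈ -0.107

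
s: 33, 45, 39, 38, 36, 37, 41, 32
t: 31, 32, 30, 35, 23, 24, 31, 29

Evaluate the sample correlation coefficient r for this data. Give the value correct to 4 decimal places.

n = 8, Σs = 301, Σt = 235, Σs² = 11449, Σt² = 7017, Σst = 8878
nΣst − ΣsΣt = 71024 − 70735 = 289
nΣs² − (Σs)² = 91592 − 90601 = 991; nΣt² − (Σt)² = 56136 − 55225 = 911
r = 289 / √(991 × 911) = 289 / 950.1584 ≈ 0.3042

0.3042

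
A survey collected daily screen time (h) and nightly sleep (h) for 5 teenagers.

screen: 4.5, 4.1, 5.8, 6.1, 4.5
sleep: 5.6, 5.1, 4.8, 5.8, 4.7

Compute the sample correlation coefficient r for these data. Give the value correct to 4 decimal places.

0.2785

n = 5, Σx = 25, Σy = 26, Σx² = 128.16, Σy² = 136.14, Σxy = 130.48
nΣxy − ΣxΣy = 652.4 − 650 = 2.4
nΣx² − (Σx)² = 640.8 − 625 = 15.8; nΣy² − (Σy)² = 680.7 − 676 = 4.7
r = 2.4 / √(15.8 × 4.7) = 2.4 / 8.6174 ≈ 0.2785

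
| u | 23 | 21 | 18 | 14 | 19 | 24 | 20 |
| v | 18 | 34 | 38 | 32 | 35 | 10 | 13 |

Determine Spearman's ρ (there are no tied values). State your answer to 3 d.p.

-0.643

Rank u: 6, 5, 2, 1, 3, 7, 4
Rank v: 3, 5, 7, 4, 6, 1, 2
d = rank(u) − rank(v): 3, 0, -5, -3, -3, 6, 2; Σd² = 92
ρ = 1 − 6Σd² / [n(n²−1)] = 1 − 6×92 / (7×48) = 1 − 552/336 ≈ -0.643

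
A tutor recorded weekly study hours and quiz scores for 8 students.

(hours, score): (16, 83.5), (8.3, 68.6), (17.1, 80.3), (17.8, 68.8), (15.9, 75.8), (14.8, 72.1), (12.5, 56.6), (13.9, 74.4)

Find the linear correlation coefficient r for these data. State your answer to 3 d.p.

n = 8, Σx = 116.3, Σy = 580.1, Σx² = 1755.45, Σy² = 42542.71, Σxy = 8517.11
nΣxy − ΣxΣy = 68136.88 − 67465.63 = 671.25
nΣx² − (Σx)² = 14043.6 − 13525.69 = 517.91; nΣy² − (Σy)² = 340341.68 − 336516.01 = 3825.67
r = 671.25 / √(517.91 × 3825.67) = 671.25 / 1407.6053 ≈ 0.477

0.477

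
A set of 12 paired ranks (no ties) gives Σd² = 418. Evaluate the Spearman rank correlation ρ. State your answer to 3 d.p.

-0.462

ρ = 1 − 6Σd² / [n(n²−1)] = 1 − 6×418 / (12×143)
  = 1 − 2508/1716 = 1 − 1.4615 ≈ -0.462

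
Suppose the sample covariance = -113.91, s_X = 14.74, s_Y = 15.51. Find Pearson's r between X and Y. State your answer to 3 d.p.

-0.498

r = Cov(X,Y) / (s_X · s_Y) = -113.91 / (14.74 × 15.51)
  = -113.91 / 228.6174 ≈ -0.498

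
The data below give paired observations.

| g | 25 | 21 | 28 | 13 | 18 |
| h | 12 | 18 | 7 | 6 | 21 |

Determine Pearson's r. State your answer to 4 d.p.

-0.0901

n = 5, Σg = 105, Σh = 64, Σg² = 2343, Σh² = 994, Σgh = 1330
nΣgh − ΣgΣh = 6650 − 6720 = -70
nΣg² − (Σg)² = 11715 − 11025 = 690; nΣh² − (Σh)² = 4970 − 4096 = 874
r = -70 / √(690 × 874) = -70 / 776.5694 ≈ -0.0901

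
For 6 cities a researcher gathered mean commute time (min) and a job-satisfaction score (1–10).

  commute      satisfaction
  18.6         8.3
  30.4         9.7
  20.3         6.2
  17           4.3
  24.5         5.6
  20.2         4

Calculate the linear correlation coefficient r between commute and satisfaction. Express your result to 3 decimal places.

0.625

n = 6, Σx = 131, Σy = 38.1, Σx² = 2979.5, Σy² = 267.27, Σxy = 866.22
nΣxy − ΣxΣy = 5197.32 − 4991.1 = 206.22
nΣx² − (Σx)² = 17877 − 17161 = 716; nΣy² − (Σy)² = 1603.62 − 1451.61 = 152.01
r = 206.22 / √(716 × 152.01) = 206.22 / 329.9078 ≈ 0.625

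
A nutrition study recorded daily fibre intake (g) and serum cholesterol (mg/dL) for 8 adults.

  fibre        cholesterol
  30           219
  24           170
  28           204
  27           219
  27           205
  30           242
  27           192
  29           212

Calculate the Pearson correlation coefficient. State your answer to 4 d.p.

0.8637

n = 8, Σx = 222, Σy = 1663, Σx² = 6188, Σy² = 348835, Σxy = 46402
nΣxy − ΣxΣy = 371216 − 369186 = 2030
nΣx² − (Σx)² = 49504 − 49284 = 220; nΣy² − (Σy)² = 2790680 − 2765569 = 25111
r = 2030 / √(220 × 25111) = 2030 / 2350.4085 ≈ 0.8637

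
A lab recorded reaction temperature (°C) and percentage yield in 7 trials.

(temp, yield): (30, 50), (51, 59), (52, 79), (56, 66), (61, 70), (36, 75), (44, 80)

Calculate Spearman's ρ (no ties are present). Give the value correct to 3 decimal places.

0.143

Rank temp: 1, 4, 5, 6, 7, 2, 3
Rank yield: 1, 2, 6, 3, 4, 5, 7
d = rank(temp) − rank(yield): 0, 2, -1, 3, 3, -3, -4; Σd² = 48
ρ = 1 − 6Σd² / [n(n²−1)] = 1 − 6×48 / (7×48) = 1 − 288/336 ≈ 0.143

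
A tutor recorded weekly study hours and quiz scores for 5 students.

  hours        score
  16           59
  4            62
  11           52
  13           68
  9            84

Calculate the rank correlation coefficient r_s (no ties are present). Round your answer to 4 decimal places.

Rank hours: 5, 1, 3, 4, 2
Rank score: 2, 3, 1, 4, 5
d = rank(hours) − rank(score): 3, -2, 2, 0, -3; Σd² = 26
ρ = 1 − 6Σd² / [n(n²−1)] = 1 − 6×26 / (5×24) = 1 − 156/120 ≈ -0.3000

-0.3000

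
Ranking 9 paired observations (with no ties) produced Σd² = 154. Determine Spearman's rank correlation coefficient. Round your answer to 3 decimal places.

ρ = 1 − 6Σd² / [n(n²−1)] = 1 − 6×154 / (9×80)
  = 1 − 924/720 = 1 − 1.2833 ≈ -0.283

-0.283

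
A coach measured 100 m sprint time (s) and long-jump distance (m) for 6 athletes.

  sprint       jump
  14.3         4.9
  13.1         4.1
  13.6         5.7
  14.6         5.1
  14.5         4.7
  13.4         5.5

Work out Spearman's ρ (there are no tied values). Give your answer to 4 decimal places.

0.0857

Rank sprint: 4, 1, 3, 6, 5, 2
Rank jump: 3, 1, 6, 4, 2, 5
d = rank(sprint) − rank(jump): 1, 0, -3, 2, 3, -3; Σd² = 32
ρ = 1 − 6Σd² / [n(n²−1)] = 1 − 6×32 / (6×35) = 1 − 192/210 ≈ 0.0857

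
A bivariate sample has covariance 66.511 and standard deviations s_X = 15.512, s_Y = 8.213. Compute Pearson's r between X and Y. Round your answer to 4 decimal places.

0.5221

r = Cov(X,Y) / (s_X · s_Y) = 66.511 / (15.512 × 8.213)
  = 66.511 / 127.4001 ≈ 0.5221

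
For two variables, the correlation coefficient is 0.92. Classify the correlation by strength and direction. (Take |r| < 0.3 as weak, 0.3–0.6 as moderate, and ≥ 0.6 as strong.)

strong positive

r = 0.92 > 0 so the relationship is positive.
|r| = 0.92, which falls in the strong range.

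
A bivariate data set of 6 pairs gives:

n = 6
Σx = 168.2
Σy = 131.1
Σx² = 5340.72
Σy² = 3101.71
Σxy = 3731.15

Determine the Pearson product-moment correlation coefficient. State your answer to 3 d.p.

r = (nΣxy − ΣxΣy) / √[(nΣx² − (Σx)²)(nΣy² − (Σy)²)]
Numerator: 6×3731.15 − 168.2×131.1 = 335.88
Denominator: √[(32044.32 − 28291.24)(18610.26 − 17187.21)] = √[3753.08 × 1423.05] = 2311.0215
r = 335.88 / 2311.0215 ≈ 0.145

0.145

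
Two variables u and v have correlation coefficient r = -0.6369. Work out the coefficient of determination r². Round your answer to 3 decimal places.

r² = (-0.6369)² = 0.406

0.406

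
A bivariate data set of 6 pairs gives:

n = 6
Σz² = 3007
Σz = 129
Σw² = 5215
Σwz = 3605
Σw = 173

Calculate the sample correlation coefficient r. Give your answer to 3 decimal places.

-0.498

r = (nΣwz − ΣwΣz) / √[(nΣw² − (Σw)²)(nΣz² − (Σz)²)]
Numerator: 6×3605 − 173×129 = -687
Denominator: √[(31290 − 29929)(18042 − 16641)] = √[1361 × 1401] = 1380.8552
r = -687 / 1380.8552 ≈ -0.498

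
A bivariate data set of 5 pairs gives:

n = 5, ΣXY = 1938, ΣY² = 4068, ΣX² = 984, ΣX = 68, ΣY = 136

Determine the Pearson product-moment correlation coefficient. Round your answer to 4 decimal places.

0.5983

r = (nΣXY − ΣXΣY) / √[(nΣX² − (ΣX)²)(nΣY² − (ΣY)²)]
Numerator: 5×1938 − 68×136 = 442
Denominator: √[(4920 − 4624)(20340 − 18496)] = √[296 × 1844] = 738.7990
r = 442 / 738.7990 ≈ 0.5983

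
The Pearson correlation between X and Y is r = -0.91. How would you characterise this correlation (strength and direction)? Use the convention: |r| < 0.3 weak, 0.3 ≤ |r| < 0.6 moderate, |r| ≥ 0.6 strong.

strong negative

r = -0.91 < 0 so the relationship is negative.
|r| = 0.91, which falls in the strong range.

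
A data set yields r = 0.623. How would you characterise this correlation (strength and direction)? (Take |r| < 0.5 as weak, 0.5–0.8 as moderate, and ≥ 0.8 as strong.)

moderate positive

r = 0.623 > 0 so the relationship is positive.
|r| = 0.623, which falls in the moderate range.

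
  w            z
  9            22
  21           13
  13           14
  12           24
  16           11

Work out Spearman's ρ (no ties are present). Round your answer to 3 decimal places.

-0.800

Rank w: 1, 5, 3, 2, 4
Rank z: 4, 2, 3, 5, 1
d = rank(w) − rank(z): -3, 3, 0, -3, 3; Σd² = 36
ρ = 1 − 6Σd² / [n(n²−1)] = 1 − 6×36 / (5×24) = 1 − 216/120 ≈ -0.800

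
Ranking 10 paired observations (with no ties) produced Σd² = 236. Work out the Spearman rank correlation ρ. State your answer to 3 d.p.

-0.430

ρ = 1 − 6Σd² / [n(n²−1)] = 1 − 6×236 / (10×99)
  = 1 − 1416/990 = 1 − 1.4303 ≈ -0.430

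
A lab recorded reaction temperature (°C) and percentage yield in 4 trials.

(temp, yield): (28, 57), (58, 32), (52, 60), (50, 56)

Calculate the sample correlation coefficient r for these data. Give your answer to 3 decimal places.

-0.516

n = 4, Σx = 188, Σy = 205, Σx² = 9352, Σy² = 11009, Σxy = 9372
nΣxy − ΣxΣy = 37488 − 38540 = -1052
nΣx² − (Σx)² = 37408 − 35344 = 2064; nΣy² − (Σy)² = 44036 − 42025 = 2011
r = -1052 / √(2064 × 2011) = -1052 / 2037.3277 ≈ -0.516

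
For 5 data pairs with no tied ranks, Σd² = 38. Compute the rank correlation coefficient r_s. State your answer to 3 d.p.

-0.900

ρ = 1 − 6Σd² / [n(n²−1)] = 1 − 6×38 / (5×24)
  = 1 − 228/120 = 1 − 1.9000 ≈ -0.900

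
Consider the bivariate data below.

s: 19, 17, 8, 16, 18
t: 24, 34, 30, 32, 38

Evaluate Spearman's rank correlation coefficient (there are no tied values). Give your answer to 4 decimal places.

0.0000

Rank s: 5, 3, 1, 2, 4
Rank t: 1, 4, 2, 3, 5
d = rank(s) − rank(t): 4, -1, -1, -1, -1; Σd² = 20
ρ = 1 − 6Σd² / [n(n²−1)] = 1 − 6×20 / (5×24) = 1 − 120/120 ≈ 0.0000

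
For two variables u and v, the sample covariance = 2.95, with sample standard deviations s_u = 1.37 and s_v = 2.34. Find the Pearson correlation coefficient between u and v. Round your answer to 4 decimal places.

0.9202

r = Cov(u,v) / (s_u · s_v) = 2.95 / (1.37 × 2.34)
  = 2.95 / 3.2058 ≈ 0.9202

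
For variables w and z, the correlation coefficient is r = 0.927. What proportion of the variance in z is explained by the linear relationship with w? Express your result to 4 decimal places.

r² = (0.927)² = 0.8593

0.8593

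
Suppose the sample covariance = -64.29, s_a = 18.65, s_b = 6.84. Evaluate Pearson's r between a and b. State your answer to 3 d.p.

r = Cov(a,b) / (s_a · s_b) = -64.29 / (18.65 × 6.84)
  = -64.29 / 127.5660 ≈ -0.504

-0.504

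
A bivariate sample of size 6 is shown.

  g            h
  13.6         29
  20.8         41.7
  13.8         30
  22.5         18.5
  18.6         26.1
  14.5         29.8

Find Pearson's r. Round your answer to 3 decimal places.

n = 6, Σg = 103.8, Σh = 175.1, Σg² = 1870.5, Σh² = 5391.39, Σgh = 3009.57
nΣgh − ΣgΣh = 18057.42 − 18175.38 = -117.96
nΣg² − (Σg)² = 11223 − 10774.44 = 448.56; nΣh² − (Σh)² = 32348.34 − 30660.01 = 1688.33
r = -117.96 / √(448.56 × 1688.33) = -117.96 / 870.2398 ≈ -0.136

-0.136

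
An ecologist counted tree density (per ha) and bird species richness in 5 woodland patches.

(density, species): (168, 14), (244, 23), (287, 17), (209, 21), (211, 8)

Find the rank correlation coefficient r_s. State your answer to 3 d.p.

0.300

Rank density: 1, 4, 5, 2, 3
Rank species: 2, 5, 3, 4, 1
d = rank(density) − rank(species): -1, -1, 2, -2, 2; Σd² = 14
ρ = 1 − 6Σd² / [n(n²−1)] = 1 − 6×14 / (5×24) = 1 − 84/120 ≈ 0.300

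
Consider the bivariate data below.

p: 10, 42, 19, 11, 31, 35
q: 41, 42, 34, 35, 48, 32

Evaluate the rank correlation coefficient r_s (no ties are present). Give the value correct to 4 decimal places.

0.0857

Rank p: 1, 6, 3, 2, 4, 5
Rank q: 4, 5, 2, 3, 6, 1
d = rank(p) − rank(q): -3, 1, 1, -1, -2, 4; Σd² = 32
ρ = 1 − 6Σd² / [n(n²−1)] = 1 − 6×32 / (6×35) = 1 − 192/210 ≈ 0.0857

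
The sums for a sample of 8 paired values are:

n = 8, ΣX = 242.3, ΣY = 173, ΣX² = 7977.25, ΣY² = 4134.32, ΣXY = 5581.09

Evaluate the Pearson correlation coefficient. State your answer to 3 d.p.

0.681

r = (nΣXY − ΣXΣY) / √[(nΣX² − (ΣX)²)(nΣY² − (ΣY)²)]
Numerator: 8×5581.09 − 242.3×173 = 2730.82
Denominator: √[(63818 − 58709.29)(33074.56 − 29929)] = √[5108.71 × 3145.56] = 4008.7097
r = 2730.82 / 4008.7097 ≈ 0.681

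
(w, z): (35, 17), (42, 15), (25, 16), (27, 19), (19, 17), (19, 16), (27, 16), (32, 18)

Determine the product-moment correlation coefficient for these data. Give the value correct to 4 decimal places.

-0.1770

n = 8, Σw = 226, Σz = 134, Σw² = 6818, Σz² = 2256, Σwz = 3773
nΣwz − ΣwΣz = 30184 − 30284 = -100
nΣw² − (Σw)² = 54544 − 51076 = 3468; nΣz² − (Σz)² = 18048 − 17956 = 92
r = -100 / √(3468 × 92) = -100 / 564.8504 ≈ -0.1770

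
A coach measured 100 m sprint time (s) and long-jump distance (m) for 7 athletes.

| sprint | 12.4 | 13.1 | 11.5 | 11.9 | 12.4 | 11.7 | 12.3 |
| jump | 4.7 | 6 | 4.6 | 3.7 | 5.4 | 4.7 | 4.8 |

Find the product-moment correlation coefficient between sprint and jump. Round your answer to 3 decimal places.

0.741

n = 7, Σx = 85.3, Σy = 33.9, Σx² = 1041.17, Σy² = 167.23, Σxy = 414.8
nΣxy − ΣxΣy = 2903.6 − 2891.67 = 11.93
nΣx² − (Σx)² = 7288.19 − 7276.09 = 12.1; nΣy² − (Σy)² = 1170.61 − 1149.21 = 21.4
r = 11.93 / √(12.1 × 21.4) = 11.93 / 16.0916 ≈ 0.741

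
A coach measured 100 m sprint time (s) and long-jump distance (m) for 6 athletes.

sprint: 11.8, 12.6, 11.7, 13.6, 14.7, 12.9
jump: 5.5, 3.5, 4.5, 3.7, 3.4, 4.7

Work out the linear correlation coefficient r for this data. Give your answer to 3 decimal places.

n = 6, Σx = 77.3, Σy = 25.3, Σx² = 1002.35, Σy² = 110.09, Σxy = 322.58
nΣxy − ΣxΣy = 1935.48 − 1955.69 = -20.21
nΣx² − (Σx)² = 6014.1 − 5975.29 = 38.81; nΣy² − (Σy)² = 660.54 − 640.09 = 20.45
r = -20.21 / √(38.81 × 20.45) = -20.21 / 28.1721 ≈ -0.717

-0.717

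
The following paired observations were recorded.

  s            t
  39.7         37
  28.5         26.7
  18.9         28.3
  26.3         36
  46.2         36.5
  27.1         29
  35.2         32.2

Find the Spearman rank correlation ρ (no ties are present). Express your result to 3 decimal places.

Rank s: 6, 4, 1, 2, 7, 3, 5
Rank t: 7, 1, 2, 5, 6, 3, 4
d = rank(s) − rank(t): -1, 3, -1, -3, 1, 0, 1; Σd² = 22
ρ = 1 − 6Σd² / [n(n²−1)] = 1 − 6×22 / (7×48) = 1 − 132/336 ≈ 0.607

0.607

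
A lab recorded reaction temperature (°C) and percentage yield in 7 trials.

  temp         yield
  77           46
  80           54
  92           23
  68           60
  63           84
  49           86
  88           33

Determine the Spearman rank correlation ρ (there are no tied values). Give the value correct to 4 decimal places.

Rank temp: 4, 5, 7, 3, 2, 1, 6
Rank yield: 3, 4, 1, 5, 6, 7, 2
d = rank(temp) − rank(yield): 1, 1, 6, -2, -4, -6, 4; Σd² = 110
ρ = 1 − 6Σd² / [n(n²−1)] = 1 − 6×110 / (7×48) = 1 − 660/336 ≈ -0.9643

-0.9643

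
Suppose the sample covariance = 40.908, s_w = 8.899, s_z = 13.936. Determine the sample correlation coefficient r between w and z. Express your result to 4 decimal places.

0.3299

r = Cov(w,z) / (s_w · s_z) = 40.908 / (8.899 × 13.936)
  = 40.908 / 124.0165 ≈ 0.3299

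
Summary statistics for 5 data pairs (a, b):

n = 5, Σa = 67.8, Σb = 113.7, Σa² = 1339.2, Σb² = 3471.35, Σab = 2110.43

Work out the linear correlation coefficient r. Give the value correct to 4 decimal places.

r = (nΣab − ΣaΣb) / √[(nΣa² − (Σa)²)(nΣb² − (Σb)²)]
Numerator: 5×2110.43 − 67.8×113.7 = 2843.29
Denominator: √[(6696 − 4596.84)(17356.75 − 12927.69)] = √[2099.16 × 4429.06] = 3049.1483
r = 2843.29 / 3049.1483 ≈ 0.9325

0.9325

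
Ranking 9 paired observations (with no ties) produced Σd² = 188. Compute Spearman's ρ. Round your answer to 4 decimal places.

-0.5667

ρ = 1 − 6Σd² / [n(n²−1)] = 1 − 6×188 / (9×80)
  = 1 − 1128/720 = 1 − 1.56667 ≈ -0.5667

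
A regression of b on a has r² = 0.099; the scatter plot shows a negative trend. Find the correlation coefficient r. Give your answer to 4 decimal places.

-0.3146

|r| = √0.099 = 0.3146
The association is negative, so r = −0.3146.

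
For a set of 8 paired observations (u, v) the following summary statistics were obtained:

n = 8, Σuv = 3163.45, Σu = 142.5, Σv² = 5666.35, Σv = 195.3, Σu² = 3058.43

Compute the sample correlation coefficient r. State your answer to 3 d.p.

-0.461

r = (nΣuv − ΣuΣv) / √[(nΣu² − (Σu)²)(nΣv² − (Σv)²)]
Numerator: 8×3163.45 − 142.5×195.3 = -2522.65
Denominator: √[(24467.44 − 20306.25)(45330.8 − 38142.09)] = √[4161.19 × 7188.71] = 5469.3316
r = -2522.65 / 5469.3316 ≈ -0.461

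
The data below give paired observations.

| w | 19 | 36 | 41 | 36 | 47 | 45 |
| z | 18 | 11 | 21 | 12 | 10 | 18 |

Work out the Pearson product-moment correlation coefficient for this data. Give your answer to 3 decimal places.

n = 6, Σw = 224, Σz = 90, Σw² = 8868, Σz² = 1454, Σwz = 3311
nΣwz − ΣwΣz = 19866 − 20160 = -294
nΣw² − (Σw)² = 53208 − 50176 = 3032; nΣz² − (Σz)² = 8724 − 8100 = 624
r = -294 / √(3032 × 624) = -294 / 1375.4883 ≈ -0.214

-0.214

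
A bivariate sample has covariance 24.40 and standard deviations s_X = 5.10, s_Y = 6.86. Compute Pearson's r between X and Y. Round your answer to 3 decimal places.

r = Cov(X,Y) / (s_X · s_Y) = 24.40 / (5.10 × 6.86)
  = 24.40 / 34.9860 ≈ 0.697

0.697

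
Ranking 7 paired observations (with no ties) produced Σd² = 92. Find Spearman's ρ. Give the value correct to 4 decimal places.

ρ = 1 − 6Σd² / [n(n²−1)] = 1 − 6×92 / (7×48)
  = 1 − 552/336 = 1 − 1.64286 ≈ -0.6429

-0.6429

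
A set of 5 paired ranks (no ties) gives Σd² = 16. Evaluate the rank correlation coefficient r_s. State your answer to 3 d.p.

0.200

ρ = 1 − 6Σd² / [n(n²−1)] = 1 − 6×16 / (5×24)
  = 1 − 96/120 = 1 − 0.8000 ≈ 0.200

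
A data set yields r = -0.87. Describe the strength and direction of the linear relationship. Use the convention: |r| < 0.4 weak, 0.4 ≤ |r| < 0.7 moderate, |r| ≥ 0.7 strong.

r = -0.87 < 0 so the relationship is negative.
|r| = 0.87, which falls in the strong range.

strong negative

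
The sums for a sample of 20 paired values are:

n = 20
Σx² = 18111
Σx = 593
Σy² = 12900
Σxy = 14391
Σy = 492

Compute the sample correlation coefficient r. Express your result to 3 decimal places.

r = (nΣxy − ΣxΣy) / √[(nΣx² − (Σx)²)(nΣy² − (Σy)²)]
Numerator: 20×14391 − 593×492 = -3936
Denominator: √[(362220 − 351649)(258000 − 242064)] = √[10571 × 15936] = 12979.1932
r = -3936 / 12979.1932 ≈ -0.303

-0.303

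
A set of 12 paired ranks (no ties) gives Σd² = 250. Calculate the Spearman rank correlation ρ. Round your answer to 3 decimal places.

0.126

ρ = 1 − 6Σd² / [n(n²−1)] = 1 − 6×250 / (12×143)
  = 1 − 1500/1716 = 1 − 0.8741 ≈ 0.126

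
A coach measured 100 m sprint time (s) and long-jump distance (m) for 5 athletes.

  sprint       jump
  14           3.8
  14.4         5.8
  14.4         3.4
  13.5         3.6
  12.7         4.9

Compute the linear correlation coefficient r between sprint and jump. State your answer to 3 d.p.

-0.065

n = 5, Σx = 69, Σy = 21.5, Σx² = 954.26, Σy² = 96.61, Σxy = 296.51
nΣxy − ΣxΣy = 1482.55 − 1483.5 = -0.95
nΣx² − (Σx)² = 4771.3 − 4761 = 10.3; nΣy² − (Σy)² = 483.05 − 462.25 = 20.8
r = -0.95 / √(10.3 × 20.8) = -0.95 / 14.6369 ≈ -0.065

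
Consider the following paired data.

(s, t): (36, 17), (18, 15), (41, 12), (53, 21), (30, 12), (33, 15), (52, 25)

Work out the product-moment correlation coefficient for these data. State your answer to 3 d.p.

0.692

n = 7, Σs = 263, Σt = 117, Σs² = 10803, Σt² = 2093, Σst = 4642
nΣst − ΣsΣt = 32494 − 30771 = 1723
nΣs² − (Σs)² = 75621 − 69169 = 6452; nΣt² − (Σt)² = 14651 − 13689 = 962
r = 1723 / √(6452 × 962) = 1723 / 2491.3498 ≈ 0.692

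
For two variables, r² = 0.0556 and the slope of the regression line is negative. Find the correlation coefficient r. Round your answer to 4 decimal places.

-0.2358

|r| = √0.0556 = 0.2358
The association is negative, so r = −0.2358.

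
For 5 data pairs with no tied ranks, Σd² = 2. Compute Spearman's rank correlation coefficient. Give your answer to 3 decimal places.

ρ = 1 − 6Σd² / [n(n²−1)] = 1 − 6×2 / (5×24)
  = 1 − 12/120 = 1 − 0.1000 ≈ 0.900

0.900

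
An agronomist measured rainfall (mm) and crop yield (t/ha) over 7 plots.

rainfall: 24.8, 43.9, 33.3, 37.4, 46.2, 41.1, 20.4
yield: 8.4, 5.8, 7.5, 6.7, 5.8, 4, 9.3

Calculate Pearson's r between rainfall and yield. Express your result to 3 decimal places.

-0.877

n = 7, Σx = 247.1, Σy = 47.5, Σx² = 9289.71, Σy² = 341.47, Σxy = 1585.35
nΣxy − ΣxΣy = 11097.45 − 11737.25 = -639.8
nΣx² − (Σx)² = 65027.97 − 61058.41 = 3969.56; nΣy² − (Σy)² = 2390.29 − 2256.25 = 134.04
r = -639.8 / √(3969.56 × 134.04) = -639.8 / 729.4380 ≈ -0.877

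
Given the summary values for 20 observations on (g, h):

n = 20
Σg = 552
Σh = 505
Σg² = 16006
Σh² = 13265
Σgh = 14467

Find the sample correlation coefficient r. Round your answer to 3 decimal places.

0.841

r = (nΣgh − ΣgΣh) / √[(nΣg² − (Σg)²)(nΣh² − (Σh)²)]
Numerator: 20×14467 − 552×505 = 10580
Denominator: √[(320120 − 304704)(265300 − 255025)] = √[15416 × 10275] = 12585.6823
r = 10580 / 12585.6823 ≈ 0.841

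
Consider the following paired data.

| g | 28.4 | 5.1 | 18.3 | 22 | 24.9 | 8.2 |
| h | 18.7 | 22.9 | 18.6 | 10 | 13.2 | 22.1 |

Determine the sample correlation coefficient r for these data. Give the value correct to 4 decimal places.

n = 6, Σg = 106.9, Σh = 105.5, Σg² = 2338.71, Σh² = 1982.71, Σgh = 1718.15
nΣgh − ΣgΣh = 10308.9 − 11277.95 = -969.05
nΣg² − (Σg)² = 14032.26 − 11427.61 = 2604.65; nΣh² − (Σh)² = 11896.26 − 11130.25 = 766.01
r = -969.05 / √(2604.65 × 766.01) = -969.05 / 1412.5112 ≈ -0.6860

-0.6860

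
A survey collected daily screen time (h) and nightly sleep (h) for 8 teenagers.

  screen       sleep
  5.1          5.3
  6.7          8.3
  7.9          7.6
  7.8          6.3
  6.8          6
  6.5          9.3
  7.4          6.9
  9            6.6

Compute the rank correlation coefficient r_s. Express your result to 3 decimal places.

Rank screen: 1, 3, 7, 6, 4, 2, 5, 8
Rank sleep: 1, 7, 6, 3, 2, 8, 5, 4
d = rank(screen) − rank(sleep): 0, -4, 1, 3, 2, -6, 0, 4; Σd² = 82
ρ = 1 − 6Σd² / [n(n²−1)] = 1 − 6×82 / (8×63) = 1 − 492/504 ≈ 0.024

0.024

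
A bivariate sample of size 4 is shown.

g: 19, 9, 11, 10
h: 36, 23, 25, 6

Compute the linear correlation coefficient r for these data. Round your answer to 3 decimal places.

n = 4, Σg = 49, Σh = 90, Σg² = 663, Σh² = 2486, Σgh = 1226
nΣgh − ΣgΣh = 4904 − 4410 = 494
nΣg² − (Σg)² = 2652 − 2401 = 251; nΣh² − (Σh)² = 9944 − 8100 = 1844
r = 494 / √(251 × 1844) = 494 / 680.3264 ≈ 0.726

0.726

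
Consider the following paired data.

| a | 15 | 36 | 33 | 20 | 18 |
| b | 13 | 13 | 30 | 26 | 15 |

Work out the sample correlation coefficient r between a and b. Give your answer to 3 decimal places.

n = 5, Σa = 122, Σb = 97, Σa² = 3334, Σb² = 2139, Σab = 2443
nΣab − ΣaΣb = 12215 − 11834 = 381
nΣa² − (Σa)² = 16670 − 14884 = 1786; nΣb² − (Σb)² = 10695 − 9409 = 1286
r = 381 / √(1786 × 1286) = 381 / 1515.5184 ≈ 0.251

0.251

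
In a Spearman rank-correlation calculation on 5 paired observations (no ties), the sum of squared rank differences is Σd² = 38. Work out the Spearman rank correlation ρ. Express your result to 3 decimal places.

ρ = 1 − 6Σd² / [n(n²−1)] = 1 − 6×38 / (5×24)
  = 1 − 228/120 = 1 − 1.9000 ≈ -0.900

-0.900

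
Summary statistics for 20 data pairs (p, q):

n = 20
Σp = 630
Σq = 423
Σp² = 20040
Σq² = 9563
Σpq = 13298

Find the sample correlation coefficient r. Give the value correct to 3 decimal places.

r = (nΣpq − ΣpΣq) / √[(nΣp² − (Σp)²)(nΣq² − (Σq)²)]
Numerator: 20×13298 − 630×423 = -530
Denominator: √[(400800 − 396900)(191260 − 178929)] = √[3900 × 12331] = 6934.7603
r = -530 / 6934.7603 ≈ -0.076

-0.076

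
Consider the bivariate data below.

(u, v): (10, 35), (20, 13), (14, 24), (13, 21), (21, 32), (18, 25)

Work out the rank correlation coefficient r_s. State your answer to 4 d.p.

-0.2000

Rank u: 1, 5, 3, 2, 6, 4
Rank v: 6, 1, 3, 2, 5, 4
d = rank(u) − rank(v): -5, 4, 0, 0, 1, 0; Σd² = 42
ρ = 1 − 6Σd² / [n(n²−1)] = 1 − 6×42 / (6×35) = 1 − 252/210 ≈ -0.2000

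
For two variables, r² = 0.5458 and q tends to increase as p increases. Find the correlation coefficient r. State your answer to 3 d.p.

0.739

|r| = √0.5458 = 0.739
The association is positive, so r = 0.739.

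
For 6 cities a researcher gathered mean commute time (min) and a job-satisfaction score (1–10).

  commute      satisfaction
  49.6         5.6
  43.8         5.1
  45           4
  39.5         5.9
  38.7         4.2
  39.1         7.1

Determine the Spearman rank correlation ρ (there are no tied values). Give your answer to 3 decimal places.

-0.200

Rank commute: 6, 4, 5, 3, 1, 2
Rank satisfaction: 4, 3, 1, 5, 2, 6
d = rank(commute) − rank(satisfaction): 2, 1, 4, -2, -1, -4; Σd² = 42
ρ = 1 − 6Σd² / [n(n²−1)] = 1 − 6×42 / (6×35) = 1 − 252/210 ≈ -0.200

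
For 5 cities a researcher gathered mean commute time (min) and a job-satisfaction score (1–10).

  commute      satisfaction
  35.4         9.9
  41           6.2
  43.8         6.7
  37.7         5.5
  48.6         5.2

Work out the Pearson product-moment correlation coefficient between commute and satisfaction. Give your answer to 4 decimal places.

n = 5, Σx = 206.5, Σy = 33.5, Σx² = 8635.85, Σy² = 238.63, Σxy = 1358.19
nΣxy − ΣxΣy = 6790.95 − 6917.75 = -126.8
nΣx² − (Σx)² = 43179.25 − 42642.25 = 537; nΣy² − (Σy)² = 1193.15 − 1122.25 = 70.9
r = -126.8 / √(537 × 70.9) = -126.8 / 195.1238 ≈ -0.6498

-0.6498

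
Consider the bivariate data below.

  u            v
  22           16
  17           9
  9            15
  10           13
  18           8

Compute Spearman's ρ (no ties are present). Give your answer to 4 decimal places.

0.0000

Rank u: 5, 3, 1, 2, 4
Rank v: 5, 2, 4, 3, 1
d = rank(u) − rank(v): 0, 1, -3, -1, 3; Σd² = 20
ρ = 1 − 6Σd² / [n(n²−1)] = 1 − 6×20 / (5×24) = 1 − 120/120 ≈ 0.0000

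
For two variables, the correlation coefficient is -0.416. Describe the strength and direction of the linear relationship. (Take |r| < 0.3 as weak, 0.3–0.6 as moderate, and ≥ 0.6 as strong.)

moderate negative

r = -0.416 < 0 so the relationship is negative.
|r| = 0.416, which falls in the moderate range.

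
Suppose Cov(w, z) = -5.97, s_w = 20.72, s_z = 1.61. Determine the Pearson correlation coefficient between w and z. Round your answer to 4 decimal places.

-0.1790

r = Cov(w,z) / (s_w · s_z) = -5.97 / (20.72 × 1.61)
  = -5.97 / 33.3592 ≈ -0.1790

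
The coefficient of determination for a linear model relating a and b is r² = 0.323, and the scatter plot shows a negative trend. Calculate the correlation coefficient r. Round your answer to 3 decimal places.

|r| = √0.323 = 0.568
The association is negative, so r = −0.568.

-0.568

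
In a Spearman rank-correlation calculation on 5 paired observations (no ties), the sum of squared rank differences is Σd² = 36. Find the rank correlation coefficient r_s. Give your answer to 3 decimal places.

ρ = 1 − 6Σd² / [n(n²−1)] = 1 − 6×36 / (5×24)
  = 1 − 216/120 = 1 − 1.8000 ≈ -0.800

-0.800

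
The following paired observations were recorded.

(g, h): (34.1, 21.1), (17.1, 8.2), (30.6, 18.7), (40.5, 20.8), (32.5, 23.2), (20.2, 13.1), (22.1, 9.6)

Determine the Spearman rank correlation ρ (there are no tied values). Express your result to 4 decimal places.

Rank g: 6, 1, 4, 7, 5, 2, 3
Rank h: 6, 1, 4, 5, 7, 3, 2
d = rank(g) − rank(h): 0, 0, 0, 2, -2, -1, 1; Σd² = 10
ρ = 1 − 6Σd² / [n(n²−1)] = 1 − 6×10 / (7×48) = 1 − 60/336 ≈ 0.8214

0.8214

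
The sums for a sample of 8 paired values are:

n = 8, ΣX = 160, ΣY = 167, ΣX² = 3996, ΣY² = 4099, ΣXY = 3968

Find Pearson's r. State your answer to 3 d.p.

r = (nΣXY − ΣXΣY) / √[(nΣX² − (ΣX)²)(nΣY² − (ΣY)²)]
Numerator: 8×3968 − 160×167 = 5024
Denominator: √[(31968 − 25600)(32792 − 27889)] = √[6368 × 4903] = 5587.6922
r = 5024 / 5587.6922 ≈ 0.899

0.899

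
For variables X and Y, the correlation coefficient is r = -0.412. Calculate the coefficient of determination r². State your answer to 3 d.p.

r² = (-0.412)² = 0.170

0.170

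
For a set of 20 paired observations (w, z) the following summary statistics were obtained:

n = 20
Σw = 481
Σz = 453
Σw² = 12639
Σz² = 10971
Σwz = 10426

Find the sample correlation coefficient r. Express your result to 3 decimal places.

-0.537

r = (nΣwz − ΣwΣz) / √[(nΣw² − (Σw)²)(nΣz² − (Σz)²)]
Numerator: 20×10426 − 481×453 = -9373
Denominator: √[(252780 − 231361)(219420 − 205209)] = √[21419 × 14211] = 17446.6446
r = -9373 / 17446.6446 ≈ -0.537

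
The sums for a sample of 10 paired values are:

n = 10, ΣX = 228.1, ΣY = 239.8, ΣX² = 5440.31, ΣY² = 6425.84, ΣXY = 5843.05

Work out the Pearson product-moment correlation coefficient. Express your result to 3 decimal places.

0.932

r = (nΣXY − ΣXΣY) / √[(nΣX² − (ΣX)²)(nΣY² − (ΣY)²)]
Numerator: 10×5843.05 − 228.1×239.8 = 3732.12
Denominator: √[(54403.1 − 52029.61)(64258.4 − 57504.04)] = √[2373.49 × 6754.36] = 4003.9238
r = 3732.12 / 4003.9238 ≈ 0.932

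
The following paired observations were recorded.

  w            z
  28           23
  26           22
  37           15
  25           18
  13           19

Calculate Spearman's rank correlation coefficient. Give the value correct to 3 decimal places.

-0.100

Rank w: 4, 3, 5, 2, 1
Rank z: 5, 4, 1, 2, 3
d = rank(w) − rank(z): -1, -1, 4, 0, -2; Σd² = 22
ρ = 1 − 6Σd² / [n(n²−1)] = 1 − 6×22 / (5×24) = 1 − 132/120 ≈ -0.100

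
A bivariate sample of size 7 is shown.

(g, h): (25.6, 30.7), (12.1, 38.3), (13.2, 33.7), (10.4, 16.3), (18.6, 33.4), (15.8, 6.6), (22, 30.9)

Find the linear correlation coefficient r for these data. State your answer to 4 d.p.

0.2011

n = 7, Σg = 117.7, Σh = 189.9, Σg² = 2163.77, Σh² = 5924.69, Σgh = 3269.03
nΣgh − ΣgΣh = 22883.21 − 22351.23 = 531.98
nΣg² − (Σg)² = 15146.39 − 13853.29 = 1293.1; nΣh² − (Σh)² = 41472.83 − 36062.01 = 5410.82
r = 531.98 / √(1293.1 × 5410.82) = 531.98 / 2645.1335 ≈ 0.2011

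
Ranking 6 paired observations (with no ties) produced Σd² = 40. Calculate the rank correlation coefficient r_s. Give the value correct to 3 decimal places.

ρ = 1 − 6Σd² / [n(n²−1)] = 1 − 6×40 / (6×35)
  = 1 − 240/210 = 1 − 1.1429 ≈ -0.143

-0.143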